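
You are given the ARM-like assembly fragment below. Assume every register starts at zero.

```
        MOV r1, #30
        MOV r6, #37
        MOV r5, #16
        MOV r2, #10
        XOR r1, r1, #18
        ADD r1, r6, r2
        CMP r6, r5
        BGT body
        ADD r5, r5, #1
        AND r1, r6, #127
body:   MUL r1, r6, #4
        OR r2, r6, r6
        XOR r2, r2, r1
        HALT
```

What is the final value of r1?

148

after MOV r1, #30: r1=30
after MOV r6, #37: r6=37
after MOV r5, #16: r5=16
after MOV r2, #10: r2=10
after XOR r1, r1, #18: r1=30^18=12
after ADD r1, r6, r2: r1=37+10=47
CMP r6, r5  (cmp 37,16)
BGT body: taken
after MUL r1, r6, #4: r1=37*4=148
after OR r2, r6, r6: r2=37|37=37
after XOR r2, r2, r1: r2=37^148=177
halt.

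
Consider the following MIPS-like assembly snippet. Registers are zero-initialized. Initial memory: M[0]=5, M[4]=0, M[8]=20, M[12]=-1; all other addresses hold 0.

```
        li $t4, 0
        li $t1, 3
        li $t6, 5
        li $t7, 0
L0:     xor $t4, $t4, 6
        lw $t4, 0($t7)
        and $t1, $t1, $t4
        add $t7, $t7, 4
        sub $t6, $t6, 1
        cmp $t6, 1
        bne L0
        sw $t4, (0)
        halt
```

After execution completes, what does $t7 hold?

li $t4, 0 → $t4=0
li $t1, 3 → $t1=3
li $t6, 5 → $t6=5
li $t7, 0 → $t7=0
xor $t4, $t4, 6 → $t4=0^6=6
lw $t4, 0($t7) → $t4=M[0]=5
and $t1, $t1, $t4 → $t1=3&5=1
add $t7, $t7, 4 → $t7=0+4=4
sub $t6, $t6, 1 → $t6=5-1=4
cmp $t6, 1  (cmp 4,1)
bne L0: taken
xor $t4, $t4, 6 → $t4=5^6=3
lw $t4, 0($t7) → $t4=M[4]=0
and $t1, $t1, $t4 → $t1=1&0=0
add $t7, $t7, 4 → $t7=4+4=8
sub $t6, $t6, 1 → $t6=4-1=3
cmp $t6, 1  (cmp 3,1)
bne L0: taken
xor $t4, $t4, 6 → $t4=0^6=6
lw $t4, 0($t7) → $t4=M[8]=20
and $t1, $t1, $t4 → $t1=0&20=0
add $t7, $t7, 4 → $t7=8+4=12
sub $t6, $t6, 1 → $t6=3-1=2
cmp $t6, 1  (cmp 2,1)
bne L0: taken
xor $t4, $t4, 6 → $t4=20^6=18
lw $t4, 0($t7) → $t4=M[12]=-1
and $t1, $t1, $t4 → $t1=0&(-1)=0
add $t7, $t7, 4 → $t7=12+4=16
sub $t6, $t6, 1 → $t6=2-1=1
cmp $t6, 1  (cmp 1,1)
bne L0: not taken
sw $t4, (0) → M[0]=-1
halt.

16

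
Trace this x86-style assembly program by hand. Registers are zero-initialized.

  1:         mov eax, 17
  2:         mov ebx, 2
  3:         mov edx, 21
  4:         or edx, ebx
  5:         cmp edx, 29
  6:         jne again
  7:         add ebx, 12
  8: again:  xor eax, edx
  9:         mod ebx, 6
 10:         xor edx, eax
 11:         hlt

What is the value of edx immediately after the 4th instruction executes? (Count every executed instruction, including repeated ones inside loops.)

23

mov eax, 17 → eax=17
mov ebx, 2 → ebx=2
mov edx, 21 → edx=21
or edx, ebx → edx=21|2=23
After step 4: edx = 23.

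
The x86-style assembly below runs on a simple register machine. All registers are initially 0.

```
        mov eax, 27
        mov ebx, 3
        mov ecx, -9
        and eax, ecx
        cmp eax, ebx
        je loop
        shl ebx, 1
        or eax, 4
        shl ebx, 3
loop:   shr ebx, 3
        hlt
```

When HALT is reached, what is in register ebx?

6

after mov eax, 27: eax=27
after mov ebx, 3: ebx=3
after mov ecx, -9: ecx=-9
after and eax, ecx: eax=27&(-9)=19
cmp eax, ebx  (cmp 19,3)
je loop: not taken
after shl ebx, 1: ebx=3<<1=6
after or eax, 4: eax=19|4=23
after shl ebx, 3: ebx=6<<3=48
after shr ebx, 3: ebx=48>>3=6
halt.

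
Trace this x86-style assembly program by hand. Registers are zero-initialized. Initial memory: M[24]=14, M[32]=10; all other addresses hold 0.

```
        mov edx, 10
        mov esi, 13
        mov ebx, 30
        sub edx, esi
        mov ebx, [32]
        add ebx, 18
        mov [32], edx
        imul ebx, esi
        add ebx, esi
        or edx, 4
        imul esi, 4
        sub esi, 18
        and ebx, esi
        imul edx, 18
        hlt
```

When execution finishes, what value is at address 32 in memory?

after mov edx, 10: edx=10
after mov esi, 13: esi=13
after mov ebx, 30: ebx=30
after sub edx, esi: edx=10-13=-3
after mov ebx, [32]: ebx=M[32]=10
after add ebx, 18: ebx=10+18=28
mov [32], edx → M[32]=-3
after imul ebx, esi: ebx=28*13=364
after add ebx, esi: ebx=364+13=377
after or edx, 4: edx=(-3)|4=-3
after imul esi, 4: esi=13*4=52
after sub esi, 18: esi=52-18=34
after and ebx, esi: ebx=377&34=32
after imul edx, 18: edx=(-3)*18=-54
halt.

-3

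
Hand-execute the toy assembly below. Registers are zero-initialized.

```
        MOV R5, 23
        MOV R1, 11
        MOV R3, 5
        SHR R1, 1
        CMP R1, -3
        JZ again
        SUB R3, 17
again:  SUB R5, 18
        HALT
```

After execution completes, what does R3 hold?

R5=23
R1=11
R3=5
R1=11>>1=5
CMP R1, -3  (cmp 5,-3)
JZ again: not taken
R3=5-17=-12
R5=23-18=5
halt.

-12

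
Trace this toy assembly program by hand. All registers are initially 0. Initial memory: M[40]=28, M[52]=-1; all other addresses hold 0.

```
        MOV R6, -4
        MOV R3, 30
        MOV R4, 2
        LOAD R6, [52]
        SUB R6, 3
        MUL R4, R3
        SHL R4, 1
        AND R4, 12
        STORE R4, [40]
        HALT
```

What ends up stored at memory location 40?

MOV R6, -4 → R6=-4
MOV R3, 30 → R3=30
MOV R4, 2 → R4=2
LOAD R6, [52] → R6=M[52]=-1
SUB R6, 3 → R6=(-1)-3=-4
MUL R4, R3 → R4=2*30=60
SHL R4, 1 → R4=60<<1=120
AND R4, 12 → R4=120&12=8
STORE R4, [40] → M[40]=8
halt.

8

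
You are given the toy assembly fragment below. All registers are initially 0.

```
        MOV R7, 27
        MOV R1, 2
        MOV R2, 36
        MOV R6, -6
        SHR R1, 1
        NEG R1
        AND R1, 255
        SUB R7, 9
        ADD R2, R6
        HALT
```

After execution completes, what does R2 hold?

30

MOV R7, 27 → R7=27
MOV R1, 2 → R1=2
MOV R2, 36 → R2=36
MOV R6, -6 → R6=-6
SHR R1, 1 → R1=2>>1=1
NEG R1 → R1=-(1)=-1
AND R1, 255 → R1=(-1)&255=255
SUB R7, 9 → R7=27-9=18
ADD R2, R6 → R2=36+(-6)=30
halt.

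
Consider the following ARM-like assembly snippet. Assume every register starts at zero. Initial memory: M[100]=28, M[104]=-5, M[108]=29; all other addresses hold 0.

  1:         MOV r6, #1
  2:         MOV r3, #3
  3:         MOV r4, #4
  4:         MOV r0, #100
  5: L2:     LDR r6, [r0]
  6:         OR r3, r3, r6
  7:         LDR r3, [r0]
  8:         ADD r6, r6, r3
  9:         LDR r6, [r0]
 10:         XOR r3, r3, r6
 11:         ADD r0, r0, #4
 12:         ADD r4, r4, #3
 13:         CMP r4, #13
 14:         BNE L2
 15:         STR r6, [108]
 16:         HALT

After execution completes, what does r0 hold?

MOV r6, #1 → r6=1
MOV r3, #3 → r3=3
MOV r4, #4 → r4=4
MOV r0, #100 → r0=100
LDR r6, [r0] → r6=M[100]=28
OR r3, r3, r6 → r3=3|28=31
LDR r3, [r0] → r3=M[100]=28
ADD r6, r6, r3 → r6=28+28=56
LDR r6, [r0] → r6=M[100]=28
XOR r3, r3, r6 → r3=28^28=0
ADD r0, r0, #4 → r0=100+4=104
ADD r4, r4, #3 → r4=4+3=7
CMP r4, #13  (cmp 7,13)
BNE L2: taken
LDR r6, [r0] → r6=M[104]=-5
OR r3, r3, r6 → r3=0|(-5)=-5
LDR r3, [r0] → r3=M[104]=-5
ADD r6, r6, r3 → r6=(-5)+(-5)=-10
LDR r6, [r0] → r6=M[104]=-5
XOR r3, r3, r6 → r3=(-5)^(-5)=0
ADD r0, r0, #4 → r0=104+4=108
ADD r4, r4, #3 → r4=7+3=10
CMP r4, #13  (cmp 10,13)
BNE L2: taken
LDR r6, [r0] → r6=M[108]=29
OR r3, r3, r6 → r3=0|29=29
LDR r3, [r0] → r3=M[108]=29
ADD r6, r6, r3 → r6=29+29=58
LDR r6, [r0] → r6=M[108]=29
XOR r3, r3, r6 → r3=29^29=0
ADD r0, r0, #4 → r0=108+4=112
ADD r4, r4, #3 → r4=10+3=13
CMP r4, #13  (cmp 13,13)
BNE L2: not taken
STR r6, [108] → M[108]=29
halt.

112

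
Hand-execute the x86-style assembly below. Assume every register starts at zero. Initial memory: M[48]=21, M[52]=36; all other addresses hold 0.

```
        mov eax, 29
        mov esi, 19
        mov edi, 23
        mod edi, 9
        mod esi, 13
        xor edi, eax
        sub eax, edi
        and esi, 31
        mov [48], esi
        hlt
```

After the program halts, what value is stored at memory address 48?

eax=29
esi=19
edi=23
edi=23%9=5
esi=19%13=6
edi=5^29=24
eax=29-24=5
esi=6&31=6
mov [48], esi → M[48]=6
halt.

6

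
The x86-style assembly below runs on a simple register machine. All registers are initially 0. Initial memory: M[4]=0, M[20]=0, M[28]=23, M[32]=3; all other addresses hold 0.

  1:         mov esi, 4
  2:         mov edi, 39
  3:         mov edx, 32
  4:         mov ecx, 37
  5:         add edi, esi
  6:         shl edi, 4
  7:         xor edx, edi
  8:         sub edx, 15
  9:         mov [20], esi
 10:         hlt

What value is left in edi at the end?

688

after mov esi, 4: esi=4
after mov edi, 39: edi=39
after mov edx, 32: edx=32
after mov ecx, 37: ecx=37
after add edi, esi: edi=39+4=43
after shl edi, 4: edi=43<<4=688
after xor edx, edi: edx=32^688=656
after sub edx, 15: edx=656-15=641
mov [20], esi → M[20]=4
halt.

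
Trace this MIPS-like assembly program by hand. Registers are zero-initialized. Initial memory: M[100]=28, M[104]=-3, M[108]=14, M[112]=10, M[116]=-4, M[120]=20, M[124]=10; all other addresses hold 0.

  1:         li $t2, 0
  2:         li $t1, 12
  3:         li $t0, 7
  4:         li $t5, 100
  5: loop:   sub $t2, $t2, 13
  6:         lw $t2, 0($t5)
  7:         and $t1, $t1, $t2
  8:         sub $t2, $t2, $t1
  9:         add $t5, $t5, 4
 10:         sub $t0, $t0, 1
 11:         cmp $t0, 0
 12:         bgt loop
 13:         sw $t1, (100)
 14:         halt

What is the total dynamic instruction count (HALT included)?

62

$t2=0
$t1=12
$t0=7
$t5=100
$t2=0-13=-13
$t2=M[100]=28
$t1=12&28=12
$t2=28-12=16
$t5=100+4=104
$t0=7-1=6
cmp $t0, 0  (cmp 6,0)
bgt loop: taken
$t2=16-13=3
$t2=M[104]=-3
$t1=12&(-3)=12
$t2=(-3)-12=-15
$t5=104+4=108
$t0=6-1=5
cmp $t0, 0  (cmp 5,0)
bgt loop: taken
$t2=(-15)-13=-28
$t2=M[108]=14
$t1=12&14=12
$t2=14-12=2
$t5=108+4=112
$t0=5-1=4
cmp $t0, 0  (cmp 4,0)
bgt loop: taken
$t2=2-13=-11
$t2=M[112]=10
$t1=12&10=8
$t2=10-8=2
$t5=112+4=116
$t0=4-1=3
cmp $t0, 0  (cmp 3,0)
bgt loop: taken
$t2=2-13=-11
$t2=M[116]=-4
$t1=8&(-4)=8
$t2=(-4)-8=-12
$t5=116+4=120
$t0=3-1=2
cmp $t0, 0  (cmp 2,0)
bgt loop: taken
$t2=(-12)-13=-25
$t2=M[120]=20
$t1=8&20=0
$t2=20-0=20
$t5=120+4=124
$t0=2-1=1
cmp $t0, 0  (cmp 1,0)
bgt loop: taken
$t2=20-13=7
$t2=M[124]=10
$t1=0&10=0
$t2=10-0=10
$t5=124+4=128
$t0=1-1=0
cmp $t0, 0  (cmp 0,0)
bgt loop: not taken
sw $t1, (100) → M[100]=0
halt.
Total executed instructions: 62.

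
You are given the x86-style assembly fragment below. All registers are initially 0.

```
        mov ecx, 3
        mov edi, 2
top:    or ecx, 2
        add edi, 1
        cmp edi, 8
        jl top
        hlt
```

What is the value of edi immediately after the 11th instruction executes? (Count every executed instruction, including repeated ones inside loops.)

ecx=3
edi=2
ecx=3|2=3
edi=2+1=3
cmp edi, 8  (cmp 3,8)
jl top: taken
ecx=3|2=3
edi=3+1=4
cmp edi, 8  (cmp 4,8)
jl top: taken
ecx=3|2=3
After step 11: edi = 4.

4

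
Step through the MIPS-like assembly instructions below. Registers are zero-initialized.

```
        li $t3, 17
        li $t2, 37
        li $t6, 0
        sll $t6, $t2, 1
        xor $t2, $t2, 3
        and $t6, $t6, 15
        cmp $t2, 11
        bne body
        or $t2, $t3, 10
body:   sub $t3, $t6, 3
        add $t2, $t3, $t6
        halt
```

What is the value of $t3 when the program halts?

$t3=17
$t2=37
$t6=0
$t6=37<<1=74
$t2=37^3=38
$t6=74&15=10
cmp $t2, 11  (cmp 38,11)
bne body: taken
$t3=10-3=7
$t2=7+10=17
halt.

7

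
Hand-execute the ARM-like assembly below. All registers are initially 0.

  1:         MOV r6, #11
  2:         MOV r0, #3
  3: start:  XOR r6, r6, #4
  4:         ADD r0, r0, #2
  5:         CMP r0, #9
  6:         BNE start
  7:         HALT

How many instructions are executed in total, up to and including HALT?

MOV r6, #11 → r6=11
MOV r0, #3 → r0=3
XOR r6, r6, #4 → r6=11^4=15
ADD r0, r0, #2 → r0=3+2=5
CMP r0, #9  (cmp 5,9)
BNE start: taken
XOR r6, r6, #4 → r6=15^4=11
ADD r0, r0, #2 → r0=5+2=7
CMP r0, #9  (cmp 7,9)
BNE start: taken
XOR r6, r6, #4 → r6=11^4=15
ADD r0, r0, #2 → r0=7+2=9
CMP r0, #9  (cmp 9,9)
BNE start: not taken
halt.
Total executed instructions: 15.

15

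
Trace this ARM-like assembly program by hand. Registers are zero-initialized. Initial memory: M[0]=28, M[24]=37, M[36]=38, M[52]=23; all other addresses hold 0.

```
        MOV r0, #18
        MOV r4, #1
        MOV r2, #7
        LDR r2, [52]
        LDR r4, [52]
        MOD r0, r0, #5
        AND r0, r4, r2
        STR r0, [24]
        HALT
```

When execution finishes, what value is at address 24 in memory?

23

r0=18
r4=1
r2=7
r2=M[52]=23
r4=M[52]=23
r0=18%5=3
r0=23&23=23
STR r0, [24] → M[24]=23
halt.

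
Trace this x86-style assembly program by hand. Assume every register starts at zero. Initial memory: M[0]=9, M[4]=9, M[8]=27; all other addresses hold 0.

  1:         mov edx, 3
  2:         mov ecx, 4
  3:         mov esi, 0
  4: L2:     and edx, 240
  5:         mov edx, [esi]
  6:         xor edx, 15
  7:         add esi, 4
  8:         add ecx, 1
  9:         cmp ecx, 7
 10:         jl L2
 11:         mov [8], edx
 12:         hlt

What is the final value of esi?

12

mov edx, 3 → edx=3
mov ecx, 4 → ecx=4
mov esi, 0 → esi=0
and edx, 240 → edx=3&240=0
mov edx, [esi] → edx=M[0]=9
xor edx, 15 → edx=9^15=6
add esi, 4 → esi=0+4=4
add ecx, 1 → ecx=4+1=5
cmp ecx, 7  (cmp 5,7)
jl L2: taken
and edx, 240 → edx=6&240=0
mov edx, [esi] → edx=M[4]=9
xor edx, 15 → edx=9^15=6
add esi, 4 → esi=4+4=8
add ecx, 1 → ecx=5+1=6
cmp ecx, 7  (cmp 6,7)
jl L2: taken
and edx, 240 → edx=6&240=0
mov edx, [esi] → edx=M[8]=27
xor edx, 15 → edx=27^15=20
add esi, 4 → esi=8+4=12
add ecx, 1 → ecx=6+1=7
cmp ecx, 7  (cmp 7,7)
jl L2: not taken
mov [8], edx → M[8]=20
halt.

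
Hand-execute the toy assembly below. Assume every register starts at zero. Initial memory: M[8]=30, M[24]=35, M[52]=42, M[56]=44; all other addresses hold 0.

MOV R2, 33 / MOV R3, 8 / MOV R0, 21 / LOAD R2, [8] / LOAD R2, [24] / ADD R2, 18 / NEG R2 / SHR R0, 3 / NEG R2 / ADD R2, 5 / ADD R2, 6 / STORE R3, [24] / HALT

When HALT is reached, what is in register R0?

after MOV R2, 33: R2=33
after MOV R3, 8: R3=8
after MOV R0, 21: R0=21
after LOAD R2, [8]: R2=M[8]=30
after LOAD R2, [24]: R2=M[24]=35
after ADD R2, 18: R2=35+18=53
after NEG R2: R2=-(53)=-53
after SHR R0, 3: R0=21>>3=2
after NEG R2: R2=-(-53)=53
after ADD R2, 5: R2=53+5=58
after ADD R2, 6: R2=58+6=64
STORE R3, [24] → M[24]=8
halt.

2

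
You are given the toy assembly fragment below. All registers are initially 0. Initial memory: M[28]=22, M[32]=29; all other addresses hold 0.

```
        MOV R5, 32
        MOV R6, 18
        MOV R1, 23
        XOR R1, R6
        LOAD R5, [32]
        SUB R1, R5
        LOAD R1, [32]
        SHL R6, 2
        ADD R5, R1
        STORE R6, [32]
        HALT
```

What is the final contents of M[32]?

MOV R5, 32 → R5=32
MOV R6, 18 → R6=18
MOV R1, 23 → R1=23
XOR R1, R6 → R1=23^18=5
LOAD R5, [32] → R5=M[32]=29
SUB R1, R5 → R1=5-29=-24
LOAD R1, [32] → R1=M[32]=29
SHL R6, 2 → R6=18<<2=72
ADD R5, R1 → R5=29+29=58
STORE R6, [32] → M[32]=72
halt.

72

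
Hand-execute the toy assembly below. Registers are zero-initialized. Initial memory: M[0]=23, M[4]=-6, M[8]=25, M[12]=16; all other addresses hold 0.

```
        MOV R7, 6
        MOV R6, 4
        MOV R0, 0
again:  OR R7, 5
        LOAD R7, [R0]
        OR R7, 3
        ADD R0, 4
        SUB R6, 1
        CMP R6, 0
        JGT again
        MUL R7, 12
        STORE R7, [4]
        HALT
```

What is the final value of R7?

R7=6
R6=4
R0=0
R7=6|5=7
R7=M[0]=23
R7=23|3=23
R0=0+4=4
R6=4-1=3
CMP R6, 0  (cmp 3,0)
JGT again: taken
R7=23|5=23
R7=M[4]=-6
R7=(-6)|3=-5
R0=4+4=8
R6=3-1=2
CMP R6, 0  (cmp 2,0)
JGT again: taken
R7=(-5)|5=-1
R7=M[8]=25
R7=25|3=27
R0=8+4=12
R6=2-1=1
CMP R6, 0  (cmp 1,0)
JGT again: taken
R7=27|5=31
R7=M[12]=16
R7=16|3=19
R0=12+4=16
R6=1-1=0
CMP R6, 0  (cmp 0,0)
JGT again: not taken
R7=19*12=228
STORE R7, [4] → M[4]=228
halt.

228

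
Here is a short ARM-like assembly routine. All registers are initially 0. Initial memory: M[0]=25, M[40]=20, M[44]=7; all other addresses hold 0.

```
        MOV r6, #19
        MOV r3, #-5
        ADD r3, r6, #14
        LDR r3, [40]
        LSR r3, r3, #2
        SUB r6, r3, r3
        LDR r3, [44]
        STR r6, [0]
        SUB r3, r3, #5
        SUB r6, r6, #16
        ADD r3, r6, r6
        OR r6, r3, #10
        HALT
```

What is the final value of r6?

-22

after MOV r6, #19: r6=19
after MOV r3, #-5: r3=-5
after ADD r3, r6, #14: r3=19+14=33
after LDR r3, [40]: r3=M[40]=20
after LSR r3, r3, #2: r3=20>>2=5
after SUB r6, r3, r3: r6=5-5=0
after LDR r3, [44]: r3=M[44]=7
STR r6, [0] → M[0]=0
after SUB r3, r3, #5: r3=7-5=2
after SUB r6, r6, #16: r6=0-16=-16
after ADD r3, r6, r6: r3=(-16)+(-16)=-32
after OR r6, r3, #10: r6=(-32)|10=-22
halt.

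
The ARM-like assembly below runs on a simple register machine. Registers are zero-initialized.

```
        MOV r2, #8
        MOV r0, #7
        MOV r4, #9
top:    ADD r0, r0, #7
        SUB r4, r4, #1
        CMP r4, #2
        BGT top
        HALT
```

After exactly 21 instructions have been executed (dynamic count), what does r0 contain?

42

after MOV r2, #8: r2=8
after MOV r0, #7: r0=7
after MOV r4, #9: r4=9
after ADD r0, r0, #7: r0=7+7=14
after SUB r4, r4, #1: r4=9-1=8
CMP r4, #2  (cmp 8,2)
BGT top: taken
after ADD r0, r0, #7: r0=14+7=21
after SUB r4, r4, #1: r4=8-1=7
CMP r4, #2  (cmp 7,2)
BGT top: taken
after ADD r0, r0, #7: r0=21+7=28
after SUB r4, r4, #1: r4=7-1=6
CMP r4, #2  (cmp 6,2)
BGT top: taken
after ADD r0, r0, #7: r0=28+7=35
after SUB r4, r4, #1: r4=6-1=5
CMP r4, #2  (cmp 5,2)
BGT top: taken
after ADD r0, r0, #7: r0=35+7=42
after SUB r4, r4, #1: r4=5-1=4
After step 21: r0 = 42.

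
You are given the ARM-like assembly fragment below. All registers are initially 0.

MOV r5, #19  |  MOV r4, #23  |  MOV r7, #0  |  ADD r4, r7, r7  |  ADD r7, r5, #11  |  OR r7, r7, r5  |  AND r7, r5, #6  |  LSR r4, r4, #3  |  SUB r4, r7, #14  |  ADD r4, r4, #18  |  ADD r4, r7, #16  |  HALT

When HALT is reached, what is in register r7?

2

r5=19
r4=23
r7=0
r4=0+0=0
r7=19+11=30
r7=30|19=31
r7=19&6=2
r4=0>>3=0
r4=2-14=-12
r4=(-12)+18=6
r4=2+16=18
halt.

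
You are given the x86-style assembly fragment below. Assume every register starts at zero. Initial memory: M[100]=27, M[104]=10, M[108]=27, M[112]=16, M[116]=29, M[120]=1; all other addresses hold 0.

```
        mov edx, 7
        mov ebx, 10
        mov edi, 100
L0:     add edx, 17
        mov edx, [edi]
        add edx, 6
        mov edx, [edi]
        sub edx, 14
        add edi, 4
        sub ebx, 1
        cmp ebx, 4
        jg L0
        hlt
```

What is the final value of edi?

124

mov edx, 7 → edx=7
mov ebx, 10 → ebx=10
mov edi, 100 → edi=100
add edx, 17 → edx=7+17=24
mov edx, [edi] → edx=M[100]=27
add edx, 6 → edx=27+6=33
mov edx, [edi] → edx=M[100]=27
sub edx, 14 → edx=27-14=13
add edi, 4 → edi=100+4=104
sub ebx, 1 → ebx=10-1=9
cmp ebx, 4  (cmp 9,4)
jg L0: taken
add edx, 17 → edx=13+17=30
mov edx, [edi] → edx=M[104]=10
add edx, 6 → edx=10+6=16
mov edx, [edi] → edx=M[104]=10
sub edx, 14 → edx=10-14=-4
add edi, 4 → edi=104+4=108
sub ebx, 1 → ebx=9-1=8
cmp ebx, 4  (cmp 8,4)
jg L0: taken
add edx, 17 → edx=(-4)+17=13
mov edx, [edi] → edx=M[108]=27
add edx, 6 → edx=27+6=33
mov edx, [edi] → edx=M[108]=27
sub edx, 14 → edx=27-14=13
add edi, 4 → edi=108+4=112
sub ebx, 1 → ebx=8-1=7
cmp ebx, 4  (cmp 7,4)
jg L0: taken
add edx, 17 → edx=13+17=30
mov edx, [edi] → edx=M[112]=16
add edx, 6 → edx=16+6=22
mov edx, [edi] → edx=M[112]=16
sub edx, 14 → edx=16-14=2
add edi, 4 → edi=112+4=116
sub ebx, 1 → ebx=7-1=6
cmp ebx, 4  (cmp 6,4)
jg L0: taken
add edx, 17 → edx=2+17=19
mov edx, [edi] → edx=M[116]=29
add edx, 6 → edx=29+6=35
mov edx, [edi] → edx=M[116]=29
sub edx, 14 → edx=29-14=15
add edi, 4 → edi=116+4=120
sub ebx, 1 → ebx=6-1=5
cmp ebx, 4  (cmp 5,4)
jg L0: taken
add edx, 17 → edx=15+17=32
mov edx, [edi] → edx=M[120]=1
add edx, 6 → edx=1+6=7
mov edx, [edi] → edx=M[120]=1
sub edx, 14 → edx=1-14=-13
add edi, 4 → edi=120+4=124
sub ebx, 1 → ebx=5-1=4
cmp ebx, 4  (cmp 4,4)
jg L0: not taken
halt.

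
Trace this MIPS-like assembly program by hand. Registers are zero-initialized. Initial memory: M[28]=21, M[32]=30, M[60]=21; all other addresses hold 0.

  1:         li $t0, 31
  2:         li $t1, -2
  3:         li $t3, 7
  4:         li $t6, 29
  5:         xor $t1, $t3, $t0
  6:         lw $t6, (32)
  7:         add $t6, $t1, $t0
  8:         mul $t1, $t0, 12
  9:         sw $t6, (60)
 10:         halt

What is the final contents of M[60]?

55

after li $t0, 31: $t0=31
after li $t1, -2: $t1=-2
after li $t3, 7: $t3=7
after li $t6, 29: $t6=29
after xor $t1, $t3, $t0: $t1=7^31=24
after lw $t6, (32): $t6=M[32]=30
after add $t6, $t1, $t0: $t6=24+31=55
after mul $t1, $t0, 12: $t1=31*12=372
sw $t6, (60) → M[60]=55
halt.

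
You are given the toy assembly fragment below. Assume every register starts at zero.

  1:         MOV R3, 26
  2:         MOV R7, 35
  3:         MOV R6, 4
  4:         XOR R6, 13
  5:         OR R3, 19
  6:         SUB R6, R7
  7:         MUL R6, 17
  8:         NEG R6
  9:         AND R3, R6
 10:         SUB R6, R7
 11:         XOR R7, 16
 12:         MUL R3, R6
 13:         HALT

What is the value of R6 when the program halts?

407

R3=26
R7=35
R6=4
R6=4^13=9
R3=26|19=27
R6=9-35=-26
R6=(-26)*17=-442
R6=-(-442)=442
R3=27&442=26
R6=442-35=407
R7=35^16=51
R3=26*407=10582
halt.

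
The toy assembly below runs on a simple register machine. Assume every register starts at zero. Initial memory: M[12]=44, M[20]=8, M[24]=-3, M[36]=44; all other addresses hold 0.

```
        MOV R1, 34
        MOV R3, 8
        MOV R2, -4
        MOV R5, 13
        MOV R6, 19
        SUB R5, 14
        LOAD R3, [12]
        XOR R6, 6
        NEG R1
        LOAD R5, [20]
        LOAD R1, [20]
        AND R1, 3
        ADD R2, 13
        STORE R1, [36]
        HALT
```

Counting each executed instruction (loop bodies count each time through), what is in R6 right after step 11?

R1=34
R3=8
R2=-4
R5=13
R6=19
R5=13-14=-1
R3=M[12]=44
R6=19^6=21
R1=-(34)=-34
R5=M[20]=8
R1=M[20]=8
After step 11: R6 = 21.

21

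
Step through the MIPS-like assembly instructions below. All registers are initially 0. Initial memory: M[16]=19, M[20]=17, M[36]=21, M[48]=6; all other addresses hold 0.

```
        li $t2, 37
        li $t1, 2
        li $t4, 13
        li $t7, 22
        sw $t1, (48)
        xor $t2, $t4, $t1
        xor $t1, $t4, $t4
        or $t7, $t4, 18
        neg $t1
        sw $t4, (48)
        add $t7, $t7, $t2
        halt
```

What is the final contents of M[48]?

$t2=37
$t1=2
$t4=13
$t7=22
sw $t1, (48) → M[48]=2
$t2=13^2=15
$t1=13^13=0
$t7=13|18=31
$t1=-(0)=0
sw $t4, (48) → M[48]=13
$t7=31+15=46
halt.

13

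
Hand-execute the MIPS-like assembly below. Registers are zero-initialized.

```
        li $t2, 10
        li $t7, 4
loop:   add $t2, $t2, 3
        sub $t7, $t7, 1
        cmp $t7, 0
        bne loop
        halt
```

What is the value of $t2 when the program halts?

22

after li $t2, 10: $t2=10
after li $t7, 4: $t7=4
after add $t2, $t2, 3: $t2=10+3=13
after sub $t7, $t7, 1: $t7=4-1=3
cmp $t7, 0  (cmp 3,0)
bne loop: taken
after add $t2, $t2, 3: $t2=13+3=16
after sub $t7, $t7, 1: $t7=3-1=2
cmp $t7, 0  (cmp 2,0)
bne loop: taken
after add $t2, $t2, 3: $t2=16+3=19
after sub $t7, $t7, 1: $t7=2-1=1
cmp $t7, 0  (cmp 1,0)
bne loop: taken
after add $t2, $t2, 3: $t2=19+3=22
after sub $t7, $t7, 1: $t7=1-1=0
cmp $t7, 0  (cmp 0,0)
bne loop: not taken
halt.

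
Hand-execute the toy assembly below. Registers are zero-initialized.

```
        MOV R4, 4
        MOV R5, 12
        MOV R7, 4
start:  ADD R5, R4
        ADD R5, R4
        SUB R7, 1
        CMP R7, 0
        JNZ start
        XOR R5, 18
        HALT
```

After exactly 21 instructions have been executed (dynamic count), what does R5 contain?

44

MOV R4, 4 → R4=4
MOV R5, 12 → R5=12
MOV R7, 4 → R7=4
ADD R5, R4 → R5=12+4=16
ADD R5, R4 → R5=16+4=20
SUB R7, 1 → R7=4-1=3
CMP R7, 0  (cmp 3,0)
JNZ start: taken
ADD R5, R4 → R5=20+4=24
ADD R5, R4 → R5=24+4=28
SUB R7, 1 → R7=3-1=2
CMP R7, 0  (cmp 2,0)
JNZ start: taken
ADD R5, R4 → R5=28+4=32
ADD R5, R4 → R5=32+4=36
SUB R7, 1 → R7=2-1=1
CMP R7, 0  (cmp 1,0)
JNZ start: taken
ADD R5, R4 → R5=36+4=40
ADD R5, R4 → R5=40+4=44
SUB R7, 1 → R7=1-1=0
After step 21: R5 = 44.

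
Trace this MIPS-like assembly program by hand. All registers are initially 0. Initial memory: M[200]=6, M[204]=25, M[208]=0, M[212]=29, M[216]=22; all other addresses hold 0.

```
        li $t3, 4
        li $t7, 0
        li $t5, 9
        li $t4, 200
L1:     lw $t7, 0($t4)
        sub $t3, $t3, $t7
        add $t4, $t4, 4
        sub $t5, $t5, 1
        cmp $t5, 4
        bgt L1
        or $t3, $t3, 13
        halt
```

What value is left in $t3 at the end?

after li $t3, 4: $t3=4
after li $t7, 0: $t7=0
after li $t5, 9: $t5=9
after li $t4, 200: $t4=200
after lw $t7, 0($t4): $t7=M[200]=6
after sub $t3, $t3, $t7: $t3=4-6=-2
after add $t4, $t4, 4: $t4=200+4=204
after sub $t5, $t5, 1: $t5=9-1=8
cmp $t5, 4  (cmp 8,4)
bgt L1: taken
after lw $t7, 0($t4): $t7=M[204]=25
after sub $t3, $t3, $t7: $t3=(-2)-25=-27
after add $t4, $t4, 4: $t4=204+4=208
after sub $t5, $t5, 1: $t5=8-1=7
cmp $t5, 4  (cmp 7,4)
bgt L1: taken
after lw $t7, 0($t4): $t7=M[208]=0
after sub $t3, $t3, $t7: $t3=(-27)-0=-27
after add $t4, $t4, 4: $t4=208+4=212
after sub $t5, $t5, 1: $t5=7-1=6
cmp $t5, 4  (cmp 6,4)
bgt L1: taken
after lw $t7, 0($t4): $t7=M[212]=29
after sub $t3, $t3, $t7: $t3=(-27)-29=-56
after add $t4, $t4, 4: $t4=212+4=216
after sub $t5, $t5, 1: $t5=6-1=5
cmp $t5, 4  (cmp 5,4)
bgt L1: taken
after lw $t7, 0($t4): $t7=M[216]=22
after sub $t3, $t3, $t7: $t3=(-56)-22=-78
after add $t4, $t4, 4: $t4=216+4=220
after sub $t5, $t5, 1: $t5=5-1=4
cmp $t5, 4  (cmp 4,4)
bgt L1: not taken
after or $t3, $t3, 13: $t3=(-78)|13=-65
halt.

-65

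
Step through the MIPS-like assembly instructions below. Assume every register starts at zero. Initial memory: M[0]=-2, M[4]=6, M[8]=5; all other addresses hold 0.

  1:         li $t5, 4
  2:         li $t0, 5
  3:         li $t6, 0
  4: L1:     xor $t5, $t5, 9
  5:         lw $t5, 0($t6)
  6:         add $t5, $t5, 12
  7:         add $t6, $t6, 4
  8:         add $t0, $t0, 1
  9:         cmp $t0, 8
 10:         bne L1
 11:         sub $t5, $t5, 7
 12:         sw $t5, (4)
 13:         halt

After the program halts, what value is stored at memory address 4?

10

li $t5, 4 → $t5=4
li $t0, 5 → $t0=5
li $t6, 0 → $t6=0
xor $t5, $t5, 9 → $t5=4^9=13
lw $t5, 0($t6) → $t5=M[0]=-2
add $t5, $t5, 12 → $t5=(-2)+12=10
add $t6, $t6, 4 → $t6=0+4=4
add $t0, $t0, 1 → $t0=5+1=6
cmp $t0, 8  (cmp 6,8)
bne L1: taken
xor $t5, $t5, 9 → $t5=10^9=3
lw $t5, 0($t6) → $t5=M[4]=6
add $t5, $t5, 12 → $t5=6+12=18
add $t6, $t6, 4 → $t6=4+4=8
add $t0, $t0, 1 → $t0=6+1=7
cmp $t0, 8  (cmp 7,8)
bne L1: taken
xor $t5, $t5, 9 → $t5=18^9=27
lw $t5, 0($t6) → $t5=M[8]=5
add $t5, $t5, 12 → $t5=5+12=17
add $t6, $t6, 4 → $t6=8+4=12
add $t0, $t0, 1 → $t0=7+1=8
cmp $t0, 8  (cmp 8,8)
bne L1: not taken
sub $t5, $t5, 7 → $t5=17-7=10
sw $t5, (4) → M[4]=10
halt.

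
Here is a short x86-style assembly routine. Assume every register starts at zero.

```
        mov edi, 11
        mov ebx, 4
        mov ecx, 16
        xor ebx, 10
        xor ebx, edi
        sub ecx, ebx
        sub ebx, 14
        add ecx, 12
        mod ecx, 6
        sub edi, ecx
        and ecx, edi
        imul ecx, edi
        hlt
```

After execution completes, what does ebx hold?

-9

mov edi, 11 → edi=11
mov ebx, 4 → ebx=4
mov ecx, 16 → ecx=16
xor ebx, 10 → ebx=4^10=14
xor ebx, edi → ebx=14^11=5
sub ecx, ebx → ecx=16-5=11
sub ebx, 14 → ebx=5-14=-9
add ecx, 12 → ecx=11+12=23
mod ecx, 6 → ecx=23%6=5
sub edi, ecx → edi=11-5=6
and ecx, edi → ecx=5&6=4
imul ecx, edi → ecx=4*6=24
halt.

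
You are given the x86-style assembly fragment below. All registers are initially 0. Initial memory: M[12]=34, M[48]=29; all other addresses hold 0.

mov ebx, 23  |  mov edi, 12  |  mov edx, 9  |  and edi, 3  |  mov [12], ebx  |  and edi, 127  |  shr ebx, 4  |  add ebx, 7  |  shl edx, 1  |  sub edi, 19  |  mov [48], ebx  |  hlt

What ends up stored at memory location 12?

23

ebx=23
edi=12
edx=9
edi=12&3=0
mov [12], ebx → M[12]=23
edi=0&127=0
ebx=23>>4=1
ebx=1+7=8
edx=9<<1=18
edi=0-19=-19
mov [48], ebx → M[48]=8
halt.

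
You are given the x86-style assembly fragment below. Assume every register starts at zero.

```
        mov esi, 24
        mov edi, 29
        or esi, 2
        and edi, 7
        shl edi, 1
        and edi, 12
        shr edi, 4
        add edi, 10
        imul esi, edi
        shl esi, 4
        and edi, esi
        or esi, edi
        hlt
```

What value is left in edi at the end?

mov esi, 24 → esi=24
mov edi, 29 → edi=29
or esi, 2 → esi=24|2=26
and edi, 7 → edi=29&7=5
shl edi, 1 → edi=5<<1=10
and edi, 12 → edi=10&12=8
shr edi, 4 → edi=8>>4=0
add edi, 10 → edi=0+10=10
imul esi, edi → esi=26*10=260
shl esi, 4 → esi=260<<4=4160
and edi, esi → edi=10&4160=0
or esi, edi → esi=4160|0=4160
halt.

0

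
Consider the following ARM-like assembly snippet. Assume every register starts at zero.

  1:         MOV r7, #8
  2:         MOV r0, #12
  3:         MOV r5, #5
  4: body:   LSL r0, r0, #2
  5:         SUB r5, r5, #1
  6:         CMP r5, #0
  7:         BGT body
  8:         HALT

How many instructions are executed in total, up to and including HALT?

MOV r7, #8 → r7=8
MOV r0, #12 → r0=12
MOV r5, #5 → r5=5
LSL r0, r0, #2 → r0=12<<2=48
SUB r5, r5, #1 → r5=5-1=4
CMP r5, #0  (cmp 4,0)
BGT body: taken
LSL r0, r0, #2 → r0=48<<2=192
SUB r5, r5, #1 → r5=4-1=3
CMP r5, #0  (cmp 3,0)
BGT body: taken
LSL r0, r0, #2 → r0=192<<2=768
SUB r5, r5, #1 → r5=3-1=2
CMP r5, #0  (cmp 2,0)
BGT body: taken
LSL r0, r0, #2 → r0=768<<2=3072
SUB r5, r5, #1 → r5=2-1=1
CMP r5, #0  (cmp 1,0)
BGT body: taken
LSL r0, r0, #2 → r0=3072<<2=12288
SUB r5, r5, #1 → r5=1-1=0
CMP r5, #0  (cmp 0,0)
BGT body: not taken
halt.
Total executed instructions: 24.

24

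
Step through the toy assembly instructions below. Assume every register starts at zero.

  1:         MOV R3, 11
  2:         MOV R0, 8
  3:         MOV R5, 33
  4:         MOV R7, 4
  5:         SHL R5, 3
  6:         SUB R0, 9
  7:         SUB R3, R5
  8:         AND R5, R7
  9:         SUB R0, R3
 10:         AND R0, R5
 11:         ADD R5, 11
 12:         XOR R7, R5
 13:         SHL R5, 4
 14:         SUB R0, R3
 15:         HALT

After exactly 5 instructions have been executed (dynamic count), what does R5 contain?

264

MOV R3, 11 → R3=11
MOV R0, 8 → R0=8
MOV R5, 33 → R5=33
MOV R7, 4 → R7=4
SHL R5, 3 → R5=33<<3=264
After step 5: R5 = 264.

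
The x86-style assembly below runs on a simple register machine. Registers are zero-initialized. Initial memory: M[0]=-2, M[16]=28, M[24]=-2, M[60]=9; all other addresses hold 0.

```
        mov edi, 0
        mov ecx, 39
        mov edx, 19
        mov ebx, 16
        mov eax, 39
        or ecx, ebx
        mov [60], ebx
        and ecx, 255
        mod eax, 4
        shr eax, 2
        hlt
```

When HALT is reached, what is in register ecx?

after mov edi, 0: edi=0
after mov ecx, 39: ecx=39
after mov edx, 19: edx=19
after mov ebx, 16: ebx=16
after mov eax, 39: eax=39
after or ecx, ebx: ecx=39|16=55
mov [60], ebx → M[60]=16
after and ecx, 255: ecx=55&255=55
after mod eax, 4: eax=39%4=3
after shr eax, 2: eax=3>>2=0
halt.

55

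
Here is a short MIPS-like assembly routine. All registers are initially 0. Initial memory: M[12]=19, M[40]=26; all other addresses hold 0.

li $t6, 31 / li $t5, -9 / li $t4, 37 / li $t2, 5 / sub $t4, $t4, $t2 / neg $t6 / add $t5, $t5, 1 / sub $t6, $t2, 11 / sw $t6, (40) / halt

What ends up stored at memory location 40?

-6

li $t6, 31 → $t6=31
li $t5, -9 → $t5=-9
li $t4, 37 → $t4=37
li $t2, 5 → $t2=5
sub $t4, $t4, $t2 → $t4=37-5=32
neg $t6 → $t6=-(31)=-31
add $t5, $t5, 1 → $t5=(-9)+1=-8
sub $t6, $t2, 11 → $t6=5-11=-6
sw $t6, (40) → M[40]=-6
halt.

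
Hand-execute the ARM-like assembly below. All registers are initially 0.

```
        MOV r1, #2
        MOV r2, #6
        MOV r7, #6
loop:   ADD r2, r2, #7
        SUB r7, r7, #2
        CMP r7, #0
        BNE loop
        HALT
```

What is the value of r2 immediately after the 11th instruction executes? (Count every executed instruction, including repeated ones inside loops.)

20

MOV r1, #2 → r1=2
MOV r2, #6 → r2=6
MOV r7, #6 → r7=6
ADD r2, r2, #7 → r2=6+7=13
SUB r7, r7, #2 → r7=6-2=4
CMP r7, #0  (cmp 4,0)
BNE loop: taken
ADD r2, r2, #7 → r2=13+7=20
SUB r7, r7, #2 → r7=4-2=2
CMP r7, #0  (cmp 2,0)
BNE loop: taken
After step 11: r2 = 20.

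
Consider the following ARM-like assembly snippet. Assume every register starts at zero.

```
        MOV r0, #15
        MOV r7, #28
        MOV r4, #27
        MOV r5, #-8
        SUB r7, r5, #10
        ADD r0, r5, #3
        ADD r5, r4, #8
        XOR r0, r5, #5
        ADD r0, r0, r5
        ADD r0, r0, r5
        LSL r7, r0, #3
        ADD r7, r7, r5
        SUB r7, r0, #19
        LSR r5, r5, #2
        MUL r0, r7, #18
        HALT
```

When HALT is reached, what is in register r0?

1602

after MOV r0, #15: r0=15
after MOV r7, #28: r7=28
after MOV r4, #27: r4=27
after MOV r5, #-8: r5=-8
after SUB r7, r5, #10: r7=(-8)-10=-18
after ADD r0, r5, #3: r0=(-8)+3=-5
after ADD r5, r4, #8: r5=27+8=35
after XOR r0, r5, #5: r0=35^5=38
after ADD r0, r0, r5: r0=38+35=73
after ADD r0, r0, r5: r0=73+35=108
after LSL r7, r0, #3: r7=108<<3=864
after ADD r7, r7, r5: r7=864+35=899
after SUB r7, r0, #19: r7=108-19=89
after LSR r5, r5, #2: r5=35>>2=8
after MUL r0, r7, #18: r0=89*18=1602
halt.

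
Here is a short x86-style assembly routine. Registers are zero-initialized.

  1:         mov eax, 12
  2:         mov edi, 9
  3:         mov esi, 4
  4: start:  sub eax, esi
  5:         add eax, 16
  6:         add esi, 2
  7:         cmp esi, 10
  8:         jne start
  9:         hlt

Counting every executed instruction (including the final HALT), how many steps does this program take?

eax=12
edi=9
esi=4
eax=12-4=8
eax=8+16=24
esi=4+2=6
cmp esi, 10  (cmp 6,10)
jne start: taken
eax=24-6=18
eax=18+16=34
esi=6+2=8
cmp esi, 10  (cmp 8,10)
jne start: taken
eax=34-8=26
eax=26+16=42
esi=8+2=10
cmp esi, 10  (cmp 10,10)
jne start: not taken
halt.
Total executed instructions: 19.

19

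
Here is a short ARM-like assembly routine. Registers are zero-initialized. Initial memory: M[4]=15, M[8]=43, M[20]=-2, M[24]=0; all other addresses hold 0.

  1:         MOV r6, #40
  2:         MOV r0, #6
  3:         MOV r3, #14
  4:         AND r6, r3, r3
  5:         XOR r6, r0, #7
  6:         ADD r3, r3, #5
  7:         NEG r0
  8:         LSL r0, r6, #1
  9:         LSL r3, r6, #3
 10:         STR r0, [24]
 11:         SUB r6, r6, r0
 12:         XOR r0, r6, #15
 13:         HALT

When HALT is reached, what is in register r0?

after MOV r6, #40: r6=40
after MOV r0, #6: r0=6
after MOV r3, #14: r3=14
after AND r6, r3, r3: r6=14&14=14
after XOR r6, r0, #7: r6=6^7=1
after ADD r3, r3, #5: r3=14+5=19
after NEG r0: r0=-(6)=-6
after LSL r0, r6, #1: r0=1<<1=2
after LSL r3, r6, #3: r3=1<<3=8
STR r0, [24] → M[24]=2
after SUB r6, r6, r0: r6=1-2=-1
after XOR r0, r6, #15: r0=(-1)^15=-16
halt.

-16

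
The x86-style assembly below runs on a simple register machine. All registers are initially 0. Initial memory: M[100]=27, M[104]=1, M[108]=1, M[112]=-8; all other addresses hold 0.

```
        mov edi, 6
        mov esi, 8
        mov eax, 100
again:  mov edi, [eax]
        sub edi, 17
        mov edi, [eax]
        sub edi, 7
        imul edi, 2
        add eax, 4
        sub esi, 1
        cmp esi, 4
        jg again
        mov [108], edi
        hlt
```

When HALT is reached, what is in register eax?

mov edi, 6 → edi=6
mov esi, 8 → esi=8
mov eax, 100 → eax=100
mov edi, [eax] → edi=M[100]=27
sub edi, 17 → edi=27-17=10
mov edi, [eax] → edi=M[100]=27
sub edi, 7 → edi=27-7=20
imul edi, 2 → edi=20*2=40
add eax, 4 → eax=100+4=104
sub esi, 1 → esi=8-1=7
cmp esi, 4  (cmp 7,4)
jg again: taken
mov edi, [eax] → edi=M[104]=1
sub edi, 17 → edi=1-17=-16
mov edi, [eax] → edi=M[104]=1
sub edi, 7 → edi=1-7=-6
imul edi, 2 → edi=(-6)*2=-12
add eax, 4 → eax=104+4=108
sub esi, 1 → esi=7-1=6
cmp esi, 4  (cmp 6,4)
jg again: taken
mov edi, [eax] → edi=M[108]=1
sub edi, 17 → edi=1-17=-16
mov edi, [eax] → edi=M[108]=1
sub edi, 7 → edi=1-7=-6
imul edi, 2 → edi=(-6)*2=-12
add eax, 4 → eax=108+4=112
sub esi, 1 → esi=6-1=5
cmp esi, 4  (cmp 5,4)
jg again: taken
mov edi, [eax] → edi=M[112]=-8
sub edi, 17 → edi=(-8)-17=-25
mov edi, [eax] → edi=M[112]=-8
sub edi, 7 → edi=(-8)-7=-15
imul edi, 2 → edi=(-15)*2=-30
add eax, 4 → eax=112+4=116
sub esi, 1 → esi=5-1=4
cmp esi, 4  (cmp 4,4)
jg again: not taken
mov [108], edi → M[108]=-30
halt.

116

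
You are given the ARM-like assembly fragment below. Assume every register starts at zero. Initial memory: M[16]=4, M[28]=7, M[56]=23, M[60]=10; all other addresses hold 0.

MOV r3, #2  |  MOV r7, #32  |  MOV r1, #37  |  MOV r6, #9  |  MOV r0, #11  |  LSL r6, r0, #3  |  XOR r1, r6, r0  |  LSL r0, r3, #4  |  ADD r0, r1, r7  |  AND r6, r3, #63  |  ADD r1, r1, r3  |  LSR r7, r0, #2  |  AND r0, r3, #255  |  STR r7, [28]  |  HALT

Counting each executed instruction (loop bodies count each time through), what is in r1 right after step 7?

after MOV r3, #2: r3=2
after MOV r7, #32: r7=32
after MOV r1, #37: r1=37
after MOV r6, #9: r6=9
after MOV r0, #11: r0=11
after LSL r6, r0, #3: r6=11<<3=88
after XOR r1, r6, r0: r1=88^11=83
After step 7: r1 = 83.

83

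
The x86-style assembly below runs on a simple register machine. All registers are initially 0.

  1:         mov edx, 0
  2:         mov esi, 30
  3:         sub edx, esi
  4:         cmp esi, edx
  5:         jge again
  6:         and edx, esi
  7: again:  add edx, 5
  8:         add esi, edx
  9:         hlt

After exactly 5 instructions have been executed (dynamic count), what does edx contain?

mov edx, 0 → edx=0
mov esi, 30 → esi=30
sub edx, esi → edx=0-30=-30
cmp esi, edx  (cmp 30,-30)
jge again: taken
After step 5: edx = -30.

-30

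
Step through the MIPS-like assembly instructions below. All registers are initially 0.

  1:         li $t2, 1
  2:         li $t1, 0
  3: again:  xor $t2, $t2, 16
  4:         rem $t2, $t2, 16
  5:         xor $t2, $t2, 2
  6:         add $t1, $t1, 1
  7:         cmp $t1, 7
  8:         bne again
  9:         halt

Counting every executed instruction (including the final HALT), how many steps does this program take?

$t2=1
$t1=0
$t2=1^16=17
$t2=17%16=1
$t2=1^2=3
$t1=0+1=1
cmp $t1, 7  (cmp 1,7)
bne again: taken
$t2=3^16=19
$t2=19%16=3
$t2=3^2=1
$t1=1+1=2
cmp $t1, 7  (cmp 2,7)
bne again: taken
$t2=1^16=17
$t2=17%16=1
$t2=1^2=3
$t1=2+1=3
cmp $t1, 7  (cmp 3,7)
bne again: taken
$t2=3^16=19
$t2=19%16=3
$t2=3^2=1
$t1=3+1=4
cmp $t1, 7  (cmp 4,7)
bne again: taken
$t2=1^16=17
$t2=17%16=1
$t2=1^2=3
$t1=4+1=5
cmp $t1, 7  (cmp 5,7)
bne again: taken
$t2=3^16=19
$t2=19%16=3
$t2=3^2=1
$t1=5+1=6
cmp $t1, 7  (cmp 6,7)
bne again: taken
$t2=1^16=17
$t2=17%16=1
$t2=1^2=3
$t1=6+1=7
cmp $t1, 7  (cmp 7,7)
bne again: not taken
halt.
Total executed instructions: 45.

45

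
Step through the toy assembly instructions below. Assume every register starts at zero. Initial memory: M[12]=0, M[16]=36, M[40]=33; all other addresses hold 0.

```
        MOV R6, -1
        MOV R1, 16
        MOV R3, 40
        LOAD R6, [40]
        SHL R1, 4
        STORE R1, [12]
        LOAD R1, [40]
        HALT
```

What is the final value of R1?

33

R6=-1
R1=16
R3=40
R6=M[40]=33
R1=16<<4=256
STORE R1, [12] → M[12]=256
R1=M[40]=33
halt.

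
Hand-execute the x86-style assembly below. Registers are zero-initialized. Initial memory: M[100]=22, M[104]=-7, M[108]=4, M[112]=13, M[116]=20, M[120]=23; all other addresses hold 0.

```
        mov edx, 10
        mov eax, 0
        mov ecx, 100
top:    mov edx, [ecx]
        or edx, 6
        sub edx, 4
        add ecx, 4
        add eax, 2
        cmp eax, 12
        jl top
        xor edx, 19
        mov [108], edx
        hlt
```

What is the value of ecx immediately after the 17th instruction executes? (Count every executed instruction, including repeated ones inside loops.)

edx=10
eax=0
ecx=100
edx=M[100]=22
edx=22|6=22
edx=22-4=18
ecx=100+4=104
eax=0+2=2
cmp eax, 12  (cmp 2,12)
jl top: taken
edx=M[104]=-7
edx=(-7)|6=-1
edx=(-1)-4=-5
ecx=104+4=108
eax=2+2=4
cmp eax, 12  (cmp 4,12)
jl top: taken
After step 17: ecx = 108.

108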